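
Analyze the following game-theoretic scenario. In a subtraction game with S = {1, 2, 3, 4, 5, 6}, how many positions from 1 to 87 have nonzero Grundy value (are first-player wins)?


Subtraction set S = {1, 2, 3, 4, 5, 6}, so G(n) = n mod 7.
G(n) = 0 when n is a multiple of 7.
Multiples of 7 in [1, 87]: 12
N-positions (nonzero Grundy) = 87 - 12 = 75

75


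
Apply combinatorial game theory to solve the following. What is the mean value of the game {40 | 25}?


Game = {40 | 25}, a switch {a | b} with numbers a > b.
Its thermograph has left wall a - t and right wall b + t, which meet at t = (a - b)/2, where both equal (a + b)/2. So the mast (mean value) is at (a + b)/2.
Mean = (40 + (25))/2 = 65/2 = 65/2

65/2


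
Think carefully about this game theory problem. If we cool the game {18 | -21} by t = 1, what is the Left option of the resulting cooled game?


Original game: {18 | -21} (a switch {a | b} with a > b).
Cooling by t (for t below the temperature (a - b)/2 = 39/2) taxes each move by t: {a | b} cooled by t is {a - t | b + t}.
Cooling amount: t = 1
Cooled Left option: 18 - 1 = 17
Cooled Right option: -21 + 1 = -20
Cooled game: {17 | -20}
Left option = 17

17


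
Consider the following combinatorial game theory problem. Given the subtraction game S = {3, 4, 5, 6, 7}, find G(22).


The subtraction set is S = {3, 4, 5, 6, 7}.
G(k) = mex{ G(k - s) : s in S, s <= k }. We compute iteratively: G(0) = 0.
G(1) = mex({}) = 0
G(2) = mex({}) = 0
G(3) = mex({0}) = 1
G(4) = mex({0}) = 1
G(5) = mex({0}) = 1
G(6) = mex({0, 1}) = 2
G(7) = mex({0, 1}) = 2
G(8) = mex({0, 1}) = 2
G(9) = mex({0, 1, 2}) = 3
G(10) = mex({1, 2}) = 0
G(11) = mex({1, 2}) = 0
G(12) = mex({1, 2, 3}) = 0
G(13) = mex({0, 2, 3}) = 1
G(14) = mex({0, 2, 3}) = 1
G(15) = mex({0, 2, 3}) = 1
G(16) = mex({0, 1, 3}) = 2
Observe that G(10)..G(16) = 0, 0, 0, 1, 1, 1, 2 repeats G(0)..G(6) = 0, 0, 0, 1, 1, 1, 2.
For k >= max(S) = 7, G(k) is determined by the previous 7 values G(k-7)..G(k-1); a window of 7 consecutive values has recurred shifted by 10, so by induction G(k + 10) = G(k) for all k >= 0: the sequence is periodic from the start with period 10.
One period: G(0..9) = 0, 0, 0, 1, 1, 1, 2, 2, 2, 3.
22 mod 10 = 2, so G(22) = G(2) = 0.

0


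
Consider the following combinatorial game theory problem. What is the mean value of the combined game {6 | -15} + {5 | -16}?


G1 = {6 | -15}, G2 = {5 | -16}
Each is a switch {a | b} with numbers a > b; its mean value is (a + b)/2, and mean value is additive over game sums: m(G1 + G2) = m(G1) + m(G2).
Mean of G1 = (6 + (-15))/2 = -9/2 = -9/2
Mean of G2 = (5 + (-16))/2 = -11/2 = -11/2
Mean of G1 + G2 = -9/2 + -11/2 = -10

-10


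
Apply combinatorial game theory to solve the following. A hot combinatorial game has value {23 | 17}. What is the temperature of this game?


The game is {23 | 17}, a switch {a | b} with numbers a > b.
Cooling {a | b} by t gives {a - t | b + t}, which stops being hot when a - t = b + t, i.e. at t = (a - b)/2. So the temperature of a switch is (a - b)/2.
Temperature = (Left option - Right option) / 2
= (23 - (17)) / 2
= 6 / 2
= 3

3


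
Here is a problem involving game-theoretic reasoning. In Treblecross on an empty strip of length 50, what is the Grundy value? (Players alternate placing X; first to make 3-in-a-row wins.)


Treblecross: place X on empty cells; 3-in-a-row wins.
Playing within two cells of an existing X lets the opponent win at once, so sensible play treats the cells i-2..i+2 around each X as dead. The player left with no safe cell loses, so this is a normal-play take-away game on strips of safe cells.
Placing X at cell i (0-indexed) of a strip of k safe cells leaves independent strips of sizes max(0, i-2) and max(0, k-i-3). Hence G(k) = mex{ G(max(0,i-2)) XOR G(max(0,k-i-3)) : 0 <= i < k }, with G(0) = 0.
G(1): splits (0,0):0^0=0 -> mex({0}) = 1
G(2): splits (0,0):0^0=0 -> mex({0}) = 1
G(3): splits (0,0):0^0=0 -> mex({0}) = 1
G(4): splits (0,1):0^1=1 (0,0):0^0=0 -> mex({0, 1}) = 2
G(5): splits (0,2):0^1=1 (0,1):0^1=1 (0,0):0^0=0 -> mex({0, 1}) = 2
G(6) = mex({1}) = 0
G(7) = mex({0, 1, 2}) = 3
G(8) = mex({0, 1, 2}) = 3
G(9) = mex({0, 2}) = 1
G(10) = mex({0, 2, 3}) = 1
G(11) = mex({0, 3}) = 1
G(12) = mex({1, 3}) = 0
G(13) = mex({0, 1, 2, 3}) = 4
G(14) = mex({0, 1, 2}) = 3
G(15) = mex({0, 1, 2}) = 3
G(16) = mex({0, 1, 2, 4}) = 3
G(17) = mex({0, 1, 3, 4}) = 2
G(18) = mex({0, 1, 3, 4}) = 2
G(19) = mex({0, 1, 3, 5}) = 2
G(20) = mex({0, 1, 2, 3, 5}) = 4
G(21) = mex({0, 1, 2, 3, 5}) = 4
G(22) = mex({1, 2, 6}) = 0
G(23) = mex({0, 1, 2, 3, 4, 6}) = 5
G(24) = mex({0, 1, 2, 3, 4}) = 5
G(25) = mex({0, 1, 3, 4, 7}) = 2
G(26) = mex({0, 1, 3, 4, 5, 7}) = 2
G(27) = mex({0, 1, 3, 5}) = 2
G(28) = mex({0, 1, 2, 5}) = 3
G(29) = mex({0, 1, 2, 4, 5, 6}) = 3
G(30) = mex({1, 2, 4, 6}) = 0
G(31) = mex({0, 1, 2, 3, 4, 6}) = 5
G(32) = mex({1, 2, 3, 4, 7}) = 0
G(33) = mex({0, 3, 7}) = 1
G(34) = mex({0, 2, 3, 5, 7}) = 1
G(35) = mex({0, 2, 3, 5, 6}) = 1
G(36) = mex({0, 1, 2, 5, 6}) = 3
G(37) = mex({0, 1, 2, 4, 5, 6}) = 3
G(38) = mex({0, 1, 2, 4}) = 3
G(39) = mex({0, 1, 2, 3, 4, 7}) = 5
G(40) = mex({0, 1, 2, 3, 4, 5, 7}) = 6
G(41) = mex({0, 1, 2, 3, 5, 7}) = 4
G(42) = mex({0, 1, 2, 3, 5, 6, 7}) = 4
G(43) = mex({0, 2, 3, 5, 6}) = 1
G(44) = mex({1, 2, 3, 4, 5, 6}) = 0
G(45) = mex({0, 1, 2, 3, 4, 6, 7}) = 5
G(46) = mex({0, 1, 2, 3, 4, 7}) = 5
G(47) = mex({0, 1, 2, 3, 4, 5, 7}) = 6
G(48) = mex({0, 1, 2, 3, 4, 5, 7}) = 6
G(49) = mex({0, 1, 3, 4, 5, 7}) = 2
G(50) = mex({0, 1, 2, 3, 4, 5, 6}) = 7
Therefore G(50) = 7.

7


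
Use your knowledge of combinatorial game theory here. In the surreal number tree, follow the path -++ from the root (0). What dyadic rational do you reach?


Sign expansion: -++
Rule: track bounds (lo, hi), initially (-inf, +inf). On '+', the current value becomes lo and we move to the simplest number in (value, hi): value + 1 if hi = +inf, otherwise the midpoint (value + hi)/2. On '-', the current value becomes hi and we move to value - 1 if lo = -inf, otherwise the midpoint (lo + value)/2.
Start at 0.
Step 1: sign = -, move left. Bounds: (-inf, 0). Value = -1
Step 2: sign = +, move right. Bounds: (-1, 0). Value = -1/2
Step 3: sign = +, move right. Bounds: (-1/2, 0). Value = -1/4
The surreal number with sign expansion -++ is -1/4.

-1/4


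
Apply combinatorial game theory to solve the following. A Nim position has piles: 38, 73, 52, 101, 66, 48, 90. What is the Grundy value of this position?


We need the XOR (exclusive or) of all pile sizes.
After XOR-ing pile 1 (size 38): 0 XOR 38 = 38
After XOR-ing pile 2 (size 73): 38 XOR 73 = 111
After XOR-ing pile 3 (size 52): 111 XOR 52 = 91
After XOR-ing pile 4 (size 101): 91 XOR 101 = 62
After XOR-ing pile 5 (size 66): 62 XOR 66 = 124
After XOR-ing pile 6 (size 48): 124 XOR 48 = 76
After XOR-ing pile 7 (size 90): 76 XOR 90 = 22
The Nim-value of this position is 22.

22


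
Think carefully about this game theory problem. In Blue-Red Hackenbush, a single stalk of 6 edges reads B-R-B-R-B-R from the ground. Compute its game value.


Edges (from ground): B-R-B-R-B-R
By Berlekamp's sign-expansion rule, a Blue-Red Hackenbush stalk has the value of the surreal number whose sign sequence is the edge sequence with B -> + and R -> -.
Sign sequence: +-+-+-
Trace the sign expansion in the surreal number tree, starting from 0:
Edge 1: B (sign +) -> bounds (0, +inf), value = 1
Edge 2: R (sign -) -> bounds (0, 1), value = 1/2
Edge 3: B (sign +) -> bounds (1/2, 1), value = 3/4
Edge 4: R (sign -) -> bounds (1/2, 3/4), value = 5/8
Edge 5: B (sign +) -> bounds (5/8, 3/4), value = 11/16
Edge 6: R (sign -) -> bounds (5/8, 11/16), value = 21/32
Game value = 21/32

21/32


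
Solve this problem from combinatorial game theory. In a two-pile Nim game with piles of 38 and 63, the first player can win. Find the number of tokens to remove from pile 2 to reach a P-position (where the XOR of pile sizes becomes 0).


Piles: 38 and 63
Current XOR: 38 XOR 63 = 25 (non-zero, so this is an N-position).
To make the XOR zero, we need to find a move that balances the piles.
For pile 2 (size 63): target = 63 XOR 25 = 38
We reduce pile 2 from 63 to 38.
Tokens removed: 63 - 38 = 25
Verification: 38 XOR 38 = 0

25


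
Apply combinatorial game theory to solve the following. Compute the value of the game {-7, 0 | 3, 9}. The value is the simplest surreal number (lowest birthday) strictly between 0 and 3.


Left options: {-7, 0}, max = 0
Right options: {3, 9}, min = 3
All options are numbers and max(Left) < min(Right), so by the simplicity theorem the value is the simplest (earliest-born) number strictly between 0 and 3.
Integers 1 through 2 all lie strictly between 0 and 3.
Among integers, the simplest (lowest birthday = smallest |n|; 0 is born on day 0, +-n on day n) is 1.
No non-integer in the interval can be simpler: if x is a non-integer in the interval, then floor(x) or ceil(x) also lies in the interval (the interval contains an integer), and both are proper prefixes of x's sign expansion, i.e. born earlier. So the game value is 1.
Game value = 1

1


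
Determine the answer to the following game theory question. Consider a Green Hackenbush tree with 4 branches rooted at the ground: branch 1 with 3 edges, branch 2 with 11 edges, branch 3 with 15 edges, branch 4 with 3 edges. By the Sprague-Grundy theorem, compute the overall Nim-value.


The tree has 4 branches from the ground vertex.
In Green Hackenbush, the Nim-value of a simple path of length k is k.
Branch 1: length 3, Nim-value = 3
Branch 2: length 11, Nim-value = 11
Branch 3: length 15, Nim-value = 15
Branch 4: length 3, Nim-value = 3
Total Nim-value = XOR of all branch values:
0 XOR 3 = 3
3 XOR 11 = 8
8 XOR 15 = 7
7 XOR 3 = 4
Nim-value of the tree = 4

4


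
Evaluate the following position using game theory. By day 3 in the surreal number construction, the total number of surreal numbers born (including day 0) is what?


Day 0: {|} = 0 is born. Count = 1.
Day n: the number of surreal numbers born by day n is 2^(n+1) - 1.
By day 0: 2^1 - 1 = 1
By day 1: 2^2 - 1 = 3
By day 2: 2^3 - 1 = 7
By day 3: 2^4 - 1 = 15
By day 3: 15 surreal numbers.

15


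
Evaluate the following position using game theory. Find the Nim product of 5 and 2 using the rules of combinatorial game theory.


Nim multiplication is bilinear over XOR: (u XOR v) * w = (u*w) XOR (v*w).
So we split each operand into its bit components and XOR the pairwise Nim products.
5 = 1 + 4 (as XOR of powers of 2).
2 = 2 (as XOR of powers of 2).
Using the standard Nim-product table on single bits:
  2*2 = 3,   2*4 = 8,   2*8 = 12,
  4*4 = 6,   4*8 = 11,  8*8 = 13,
and  1*x = x (identity), k*l = l*k (commutative).
Pairwise Nim products:
  1 * 2 = 2
  4 * 2 = 8
XOR them: 2 XOR 8 = 10.
Result: 5 * 2 = 10 (in Nim).

10


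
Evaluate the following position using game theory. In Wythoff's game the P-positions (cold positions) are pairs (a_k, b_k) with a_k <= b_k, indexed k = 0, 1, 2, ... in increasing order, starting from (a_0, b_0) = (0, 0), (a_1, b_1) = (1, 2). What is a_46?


By Wythoff's theorem, a_k = floor(k * phi) and b_k = floor(k * phi^2) = a_k + k, where phi = (1 + sqrt(5))/2 is the golden ratio.
phi = (1 + sqrt(5))/2 = 1.618034
k = 46
k * phi = 46 * 1.618034 = 74.429563
a_46 = floor(k * phi) = 74

74


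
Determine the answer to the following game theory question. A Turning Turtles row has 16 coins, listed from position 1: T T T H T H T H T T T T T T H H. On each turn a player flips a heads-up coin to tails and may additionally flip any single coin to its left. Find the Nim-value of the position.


Coins: T T T H T H T H T T T T T T H H
Key fact: a single head at position k behaves exactly like a Nim heap of size k (turning it to T and optionally flipping a coin at j < k corresponds to moving the heap from k to j, or to 0), and heads combine as a disjunctive sum (two heads at the same place would cancel, matching j XOR j = 0). So the Nim-value is the XOR of the 1-indexed positions of the heads.
Face-up positions (1-indexed): [4, 6, 8, 15, 16]
XOR 0 with 4: 0 XOR 4 = 4
XOR 4 with 6: 4 XOR 6 = 2
XOR 2 with 8: 2 XOR 8 = 10
XOR 10 with 15: 10 XOR 15 = 5
XOR 5 with 16: 5 XOR 16 = 21
Nim-value = 21

21


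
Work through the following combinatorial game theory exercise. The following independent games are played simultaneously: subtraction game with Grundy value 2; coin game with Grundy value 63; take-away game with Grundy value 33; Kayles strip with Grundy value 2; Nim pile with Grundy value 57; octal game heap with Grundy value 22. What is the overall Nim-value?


By the Sprague-Grundy theorem, the Grundy value of a sum of games is the XOR of individual Grundy values.
subtraction game: Grundy value = 2. Running XOR: 0 XOR 2 = 2
coin game: Grundy value = 63. Running XOR: 2 XOR 63 = 61
take-away game: Grundy value = 33. Running XOR: 61 XOR 33 = 28
Kayles strip: Grundy value = 2. Running XOR: 28 XOR 2 = 30
Nim pile: Grundy value = 57. Running XOR: 30 XOR 57 = 39
octal game heap: Grundy value = 22. Running XOR: 39 XOR 22 = 49
The combined Grundy value is 49.

49


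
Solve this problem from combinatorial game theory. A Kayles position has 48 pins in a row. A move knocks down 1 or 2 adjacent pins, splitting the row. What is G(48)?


Kayles: a move removes 1 or 2 adjacent pins from a contiguous row.
Removing pins from a row of k leaves two independent rows (a, b) with a + b = k - 1 (one pin) or a + b = k - 2 (two pins); an end removal gives a = 0.
By Sprague-Grundy, G(k) = mex{ G(a) XOR G(b) } over all these splits. G(0) = 0.
G(1): splits (0,0):0^0=0 -> mex({0}) = 1
G(2): splits (0,1):0^1=1 (0,0):0^0=0 -> mex({0, 1}) = 2
G(3): splits (0,2):0^2=2 (1,1):1^1=0 (0,1):0^1=1 -> mex({0, 1, 2}) = 3
G(4): splits (0,3):0^3=3 (1,2):1^2=3 (0,2):0^2=2 (1,1):1^1=0 -> mex({0, 2, 3}) = 1
G(5): splits (0,4):0^1=1 (1,3):1^3=2 (2,2):2^2=0 (0,3):0^3=3 (1,2):1^2=3 -> mex({0, 1, 2, 3}) = 4
G(6) = mex({0, 1, 2, 4}) = 3
G(7) = mex({0, 1, 3, 4, 5}) = 2
G(8) = mex({0, 2, 3, 5, 6}) = 1
G(9) = mex({0, 1, 2, 3, 6, 7}) = 4
G(10) = mex({0, 1, 3, 4, 5, 7}) = 2
G(11) = mex({0, 1, 2, 3, 4, 5}) = 6
G(12) = mex({0, 1, 2, 3, 5, 6, 7}) = 4
G(13) = mex({0, 2, 3, 4, 6, 7}) = 1
G(14) = mex({0, 1, 4, 5, 6, 7}) = 2
G(15) = mex({0, 1, 2, 3, 4, 5, 6}) = 7
G(16) = mex({0, 2, 3, 5, 6, 7}) = 1
G(17) = mex({0, 1, 2, 3, 5, 6, 7}) = 4
G(18) = mex({0, 1, 2, 4, 5, 6}) = 3
G(19) = mex({0, 1, 3, 4, 5, 7}) = 2
G(20) = mex({0, 2, 3, 4, 5, 6, 7}) = 1
G(21) = mex({0, 1, 2, 3, 5, 6, 7}) = 4
G(22) = mex({0, 1, 2, 3, 4, 5, 7}) = 6
G(23) = mex({0, 1, 2, 3, 4, 5, 6}) = 7
G(24) = mex({0, 1, 2, 3, 5, 6, 7}) = 4
G(25) = mex({0, 2, 3, 4, 6, 7}) = 1
G(26) = mex({0, 1, 3, 4, 5, 6, 7}) = 2
G(27) = mex({0, 1, 2, 3, 4, 5, 6, 7}) = 8
G(28) = mex({0, 1, 2, 3, 4, 6, 7, 8}) = 5
G(29) = mex({0, 1, 2, 3, 5, 6, 7, 8, 9}) = 4
G(30) = mex({0, 1, 2, 3, 4, 5, 6, 9, 10}) = 7
G(31) = mex({0, 1, 3, 4, 5, 7, 10, 11}) = 2
G(32) = mex({0, 2, 3, 4, 5, 6, 7, 9, 11}) = 1
G(33) = mex({0, 1, 2, 3, 4, 5, 6, 7, 9, 12}) = 8
G(34) = mex({0, 1, 2, 3, 4, 5, 7, 8, 11, 12}) = 6
G(35) = mex({0, 1, 2, 3, 4, 5, 6, 8, 9, 10, 11}) = 7
G(36) = mex({0, 1, 2, 3, 5, 6, 7, 9, 10}) = 4
G(37) = mex({0, 2, 3, 4, 6, 7, 9, 10, 11, 12}) = 1
G(38) = mex({0, 1, 3, 4, 5, 6, 7, 9, 10, 11, 12}) = 2
G(39) = mex({0, 1, 2, 4, 5, 6, 7, 9, 10, 12, 14}) = 3
G(40) = mex({0, 2, 3, 4, 6, 7, 11, 12, 14}) = 1
G(41) = mex({0, 1, 2, 3, 5, 6, 7, 9, 10, 11, 12}) = 4
G(42) = mex({0, 1, 2, 3, 4, 5, 6, 9, 10}) = 7
G(43) = mex({0, 1, 3, 4, 5, 7, 9, 10, 12, 15}) = 2
G(44) = mex({0, 2, 3, 4, 5, 6, 7, 9, 10, 12, 15}) = 1
G(45) = mex({0, 1, 2, 3, 4, 5, 6, 7, 9, 10, 12, 14}) = 8
G(46) = mex({0, 1, 3, 4, 5, 7, 8, 11, 12, 14}) = 2
G(47) = mex({0, 1, 2, 3, 4, 5, 6, 8, 9, 10, 11, 12}) = 7
G(48) = mex({0, 1, 2, 3, 5, 6, 7, 9, 10}) = 4
Therefore G(48) = 4.

4


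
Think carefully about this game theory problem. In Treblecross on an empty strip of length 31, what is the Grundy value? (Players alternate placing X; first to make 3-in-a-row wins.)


Treblecross: place X on empty cells; 3-in-a-row wins.
Playing within two cells of an existing X lets the opponent win at once, so sensible play treats the cells i-2..i+2 around each X as dead. The player left with no safe cell loses, so this is a normal-play take-away game on strips of safe cells.
Placing X at cell i (0-indexed) of a strip of k safe cells leaves independent strips of sizes max(0, i-2) and max(0, k-i-3). Hence G(k) = mex{ G(max(0,i-2)) XOR G(max(0,k-i-3)) : 0 <= i < k }, with G(0) = 0.
G(1): splits (0,0):0^0=0 -> mex({0}) = 1
G(2): splits (0,0):0^0=0 -> mex({0}) = 1
G(3): splits (0,0):0^0=0 -> mex({0}) = 1
G(4): splits (0,1):0^1=1 (0,0):0^0=0 -> mex({0, 1}) = 2
G(5): splits (0,2):0^1=1 (0,1):0^1=1 (0,0):0^0=0 -> mex({0, 1}) = 2
G(6) = mex({1}) = 0
G(7) = mex({0, 1, 2}) = 3
G(8) = mex({0, 1, 2}) = 3
G(9) = mex({0, 2}) = 1
G(10) = mex({0, 2, 3}) = 1
G(11) = mex({0, 3}) = 1
G(12) = mex({1, 3}) = 0
G(13) = mex({0, 1, 2, 3}) = 4
G(14) = mex({0, 1, 2}) = 3
G(15) = mex({0, 1, 2}) = 3
G(16) = mex({0, 1, 2, 4}) = 3
G(17) = mex({0, 1, 3, 4}) = 2
G(18) = mex({0, 1, 3, 4}) = 2
G(19) = mex({0, 1, 3, 5}) = 2
G(20) = mex({0, 1, 2, 3, 5}) = 4
G(21) = mex({0, 1, 2, 3, 5}) = 4
G(22) = mex({1, 2, 6}) = 0
G(23) = mex({0, 1, 2, 3, 4, 6}) = 5
G(24) = mex({0, 1, 2, 3, 4}) = 5
G(25) = mex({0, 1, 3, 4, 7}) = 2
G(26) = mex({0, 1, 3, 4, 5, 7}) = 2
G(27) = mex({0, 1, 3, 5}) = 2
G(28) = mex({0, 1, 2, 5}) = 3
G(29) = mex({0, 1, 2, 4, 5, 6}) = 3
G(30) = mex({1, 2, 4, 6}) = 0
G(31) = mex({0, 1, 2, 3, 4, 6}) = 5
Therefore G(31) = 5.

5


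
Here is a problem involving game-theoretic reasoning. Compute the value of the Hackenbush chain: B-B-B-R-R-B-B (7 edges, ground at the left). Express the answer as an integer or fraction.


Edges (from ground): B-B-B-R-R-B-B
By Berlekamp's sign-expansion rule, a Blue-Red Hackenbush stalk has the value of the surreal number whose sign sequence is the edge sequence with B -> + and R -> -.
Sign sequence: +++--++
Trace the sign expansion in the surreal number tree, starting from 0:
Edge 1: B (sign +) -> bounds (0, +inf), value = 1
Edge 2: B (sign +) -> bounds (1, +inf), value = 2
Edge 3: B (sign +) -> bounds (2, +inf), value = 3
Edge 4: R (sign -) -> bounds (2, 3), value = 5/2
Edge 5: R (sign -) -> bounds (2, 5/2), value = 9/4
Edge 6: B (sign +) -> bounds (9/4, 5/2), value = 19/8
Edge 7: B (sign +) -> bounds (19/8, 5/2), value = 39/16
Game value = 39/16

39/16


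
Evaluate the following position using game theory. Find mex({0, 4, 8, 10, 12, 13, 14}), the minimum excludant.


Set = {0, 4, 8, 10, 12, 13, 14}
0 is in the set.
1 is NOT in the set. This is the mex.
mex = 1

1


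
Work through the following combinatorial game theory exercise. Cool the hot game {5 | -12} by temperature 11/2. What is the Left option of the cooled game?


Original game: {5 | -12} (a switch {a | b} with a > b).
Cooling by t (for t below the temperature (a - b)/2 = 17/2) taxes each move by t: {a | b} cooled by t is {a - t | b + t}.
Cooling amount: t = 11/2
Cooled Left option: 5 - 11/2 = -1/2
Cooled Right option: -12 + 11/2 = -13/2
Cooled game: {-1/2 | -13/2}
Left option = -1/2

-1/2


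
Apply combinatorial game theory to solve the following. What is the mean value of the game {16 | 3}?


Game = {16 | 3}, a switch {a | b} with numbers a > b.
Its thermograph has left wall a - t and right wall b + t, which meet at t = (a - b)/2, where both equal (a + b)/2. So the mast (mean value) is at (a + b)/2.
Mean = (16 + (3))/2 = 19/2 = 19/2

19/2


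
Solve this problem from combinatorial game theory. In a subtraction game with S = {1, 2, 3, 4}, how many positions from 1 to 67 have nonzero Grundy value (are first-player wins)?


Subtraction set S = {1, 2, 3, 4}, so G(n) = n mod 5.
G(n) = 0 when n is a multiple of 5.
Multiples of 5 in [1, 67]: 13
N-positions (nonzero Grundy) = 67 - 13 = 54

54


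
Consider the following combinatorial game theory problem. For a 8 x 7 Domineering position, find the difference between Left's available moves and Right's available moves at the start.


Board is 8 x 7 (rows x cols).
Left (vertical) placements: (rows-1) * cols = 7 * 7 = 49
Right (horizontal) placements: rows * (cols-1) = 8 * 6 = 48
Advantage = Left - Right = 49 - 48 = 1

1


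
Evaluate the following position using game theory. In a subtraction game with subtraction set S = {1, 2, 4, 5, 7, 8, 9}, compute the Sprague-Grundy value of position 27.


The subtraction set is S = {1, 2, 4, 5, 7, 8, 9}.
G(k) = mex{ G(k - s) : s in S, s <= k }. We compute iteratively: G(0) = 0.
G(1) = mex({0}) = 1
G(2) = mex({0, 1}) = 2
G(3) = mex({1, 2}) = 0
G(4) = mex({0, 2}) = 1
G(5) = mex({0, 1}) = 2
G(6) = mex({1, 2}) = 0
G(7) = mex({0, 2}) = 1
G(8) = mex({0, 1}) = 2
G(9) = mex({0, 1, 2}) = 3
G(10) = mex({0, 1, 2, 3}) = 4
G(11) = mex({0, 1, 2, 3, 4}) = 5
G(12) = mex({0, 1, 2, 4, 5}) = 3
G(13) = mex({0, 1, 2, 3, 5}) = 4
G(14) = mex({0, 1, 2, 3, 4}) = 5
G(15) = mex({0, 1, 2, 4, 5}) = 3
G(16) = mex({1, 2, 3, 5}) = 0
G(17) = mex({0, 2, 3, 4}) = 1
G(18) = mex({0, 1, 3, 4, 5}) = 2
G(19) = mex({1, 2, 3, 4, 5}) = 0
G(20) = mex({0, 2, 3, 4, 5}) = 1
G(21) = mex({0, 1, 3, 4, 5}) = 2
G(22) = mex({1, 2, 3, 4, 5}) = 0
G(23) = mex({0, 2, 3, 5}) = 1
G(24) = mex({0, 1, 3}) = 2
Observe that G(16)..G(24) = 0, 1, 2, 0, 1, 2, 0, 1, 2 repeats G(0)..G(8) = 0, 1, 2, 0, 1, 2, 0, 1, 2.
For k >= max(S) = 9, G(k) is determined by the previous 9 values G(k-9)..G(k-1); a window of 9 consecutive values has recurred shifted by 16, so by induction G(k + 16) = G(k) for all k >= 0: the sequence is periodic from the start with period 16.
One period: G(0..15) = 0, 1, 2, 0, 1, 2, 0, 1, 2, 3, 4, 5, 3, 4, 5, 3.
27 mod 16 = 11, so G(27) = G(11) = 5.

5


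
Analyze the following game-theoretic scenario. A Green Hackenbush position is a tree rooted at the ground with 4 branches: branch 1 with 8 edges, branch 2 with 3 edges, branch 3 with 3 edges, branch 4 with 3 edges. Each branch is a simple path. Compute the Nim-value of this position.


The tree has 4 branches from the ground vertex.
In Green Hackenbush, the Nim-value of a simple path of length k is k.
Branch 1: length 8, Nim-value = 8
Branch 2: length 3, Nim-value = 3
Branch 3: length 3, Nim-value = 3
Branch 4: length 3, Nim-value = 3
Total Nim-value = XOR of all branch values:
0 XOR 8 = 8
8 XOR 3 = 11
11 XOR 3 = 8
8 XOR 3 = 11
Nim-value of the tree = 11

11


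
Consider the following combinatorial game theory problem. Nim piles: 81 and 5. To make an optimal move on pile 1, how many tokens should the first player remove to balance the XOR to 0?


Piles: 81 and 5
Current XOR: 81 XOR 5 = 84 (non-zero, so this is an N-position).
To make the XOR zero, we need to find a move that balances the piles.
For pile 1 (size 81): target = 81 XOR 84 = 5
We reduce pile 1 from 81 to 5.
Tokens removed: 81 - 5 = 76
Verification: 5 XOR 5 = 0

76


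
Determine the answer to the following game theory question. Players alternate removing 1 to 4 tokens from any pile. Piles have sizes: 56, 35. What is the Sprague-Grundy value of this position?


Subtraction set: {1, 2, 3, 4}
For this subtraction set, G(n) = n mod 5 (period = max + 1 = 5).
Pile 1 (size 56): G(56) = 56 mod 5 = 1
Pile 2 (size 35): G(35) = 35 mod 5 = 0
Total Grundy value = XOR of all: 1 XOR 0 = 1

1


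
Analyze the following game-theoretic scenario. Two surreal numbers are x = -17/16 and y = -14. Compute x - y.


x = -17/16, y = -14
Converting to common denominator: 16
x = -17/16, y = -224/16
x - y = -17/16 - -14 = 207/16

207/16


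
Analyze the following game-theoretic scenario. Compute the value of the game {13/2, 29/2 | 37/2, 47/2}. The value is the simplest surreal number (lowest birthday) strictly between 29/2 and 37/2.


Left options: {13/2, 29/2}, max = 29/2
Right options: {37/2, 47/2}, min = 37/2
All options are numbers and max(Left) < min(Right), so by the simplicity theorem the value is the simplest (earliest-born) number strictly between 29/2 and 37/2.
Integers 15 through 18 all lie strictly between 29/2 and 37/2.
Among integers, the simplest (lowest birthday = smallest |n|; 0 is born on day 0, +-n on day n) is 15.
No non-integer in the interval can be simpler: if x is a non-integer in the interval, then floor(x) or ceil(x) also lies in the interval (the interval contains an integer), and both are proper prefixes of x's sign expansion, i.e. born earlier. So the game value is 15.
Game value = 15

15


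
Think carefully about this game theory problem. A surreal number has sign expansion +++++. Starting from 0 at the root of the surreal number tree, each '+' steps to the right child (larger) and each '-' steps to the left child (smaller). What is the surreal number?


Sign expansion: +++++
Rule: track bounds (lo, hi), initially (-inf, +inf). On '+', the current value becomes lo and we move to the simplest number in (value, hi): value + 1 if hi = +inf, otherwise the midpoint (value + hi)/2. On '-', the current value becomes hi and we move to value - 1 if lo = -inf, otherwise the midpoint (lo + value)/2.
Start at 0.
Step 1: sign = +, move right. Bounds: (0, +inf). Value = 1
Step 2: sign = +, move right. Bounds: (1, +inf). Value = 2
Step 3: sign = +, move right. Bounds: (2, +inf). Value = 3
Step 4: sign = +, move right. Bounds: (3, +inf). Value = 4
Step 5: sign = +, move right. Bounds: (4, +inf). Value = 5
The surreal number with sign expansion +++++ is 5.

5


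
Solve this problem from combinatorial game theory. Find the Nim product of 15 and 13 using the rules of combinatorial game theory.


Nim multiplication is bilinear over XOR: (u XOR v) * w = (u*w) XOR (v*w).
So we split each operand into its bit components and XOR the pairwise Nim products.
15 = 1 + 2 + 4 + 8 (as XOR of powers of 2).
13 = 1 + 4 + 8 (as XOR of powers of 2).
Using the standard Nim-product table on single bits:
  2*2 = 3,   2*4 = 8,   2*8 = 12,
  4*4 = 6,   4*8 = 11,  8*8 = 13,
and  1*x = x (identity), k*l = l*k (commutative).
Pairwise Nim products:
  1 * 1 = 1
  1 * 4 = 4
  1 * 8 = 8
  2 * 1 = 2
  2 * 4 = 8
  2 * 8 = 12
  4 * 1 = 4
  4 * 4 = 6
  4 * 8 = 11
  8 * 1 = 8
  8 * 4 = 11
  8 * 8 = 13
XOR them: 1 XOR 4 XOR 8 XOR 2 XOR 8 XOR 12 XOR 4 XOR 6 XOR 11 XOR 8 XOR 11 XOR 13 = 12.
Result: 15 * 13 = 12 (in Nim).

12


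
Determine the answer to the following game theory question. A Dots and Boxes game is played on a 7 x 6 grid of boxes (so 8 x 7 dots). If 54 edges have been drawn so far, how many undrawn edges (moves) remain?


Grid: 7 x 6 boxes, i.e. 8 rows and 7 columns of dots.
Horizontal edges: (rows + 1) * cols = 8 * 6 = 48
Vertical edges: rows * (cols + 1) = 7 * 7 = 49
Total edges: 48 + 49 = 97
Edges drawn: 54
Remaining: 97 - 54 = 43

43


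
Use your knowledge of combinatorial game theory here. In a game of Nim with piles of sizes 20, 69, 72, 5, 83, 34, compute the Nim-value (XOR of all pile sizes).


We need the XOR (exclusive or) of all pile sizes.
After XOR-ing pile 1 (size 20): 0 XOR 20 = 20
After XOR-ing pile 2 (size 69): 20 XOR 69 = 81
After XOR-ing pile 3 (size 72): 81 XOR 72 = 25
After XOR-ing pile 4 (size 5): 25 XOR 5 = 28
After XOR-ing pile 5 (size 83): 28 XOR 83 = 79
After XOR-ing pile 6 (size 34): 79 XOR 34 = 109
The Nim-value of this position is 109.

109


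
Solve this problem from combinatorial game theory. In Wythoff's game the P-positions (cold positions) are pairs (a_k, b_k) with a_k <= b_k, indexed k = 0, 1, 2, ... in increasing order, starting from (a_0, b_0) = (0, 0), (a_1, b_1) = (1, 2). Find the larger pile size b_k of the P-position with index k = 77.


By Wythoff's theorem, a_k = floor(k * phi) and b_k = floor(k * phi^2) = a_k + k, where phi = (1 + sqrt(5))/2 is the golden ratio.
phi = (1 + sqrt(5))/2 = 1.618034
phi^2 = phi + 1 = 2.618034
k = 77
k * phi^2 = 77 * 2.618034 = 201.588617
b_77 = floor(k * phi^2) = 201 (check: a_77 + k = 124 + 77 = 201)

201


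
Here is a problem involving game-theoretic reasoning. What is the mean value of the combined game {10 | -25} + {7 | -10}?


G1 = {10 | -25}, G2 = {7 | -10}
Each is a switch {a | b} with numbers a > b; its mean value is (a + b)/2, and mean value is additive over game sums: m(G1 + G2) = m(G1) + m(G2).
Mean of G1 = (10 + (-25))/2 = -15/2 = -15/2
Mean of G2 = (7 + (-10))/2 = -3/2 = -3/2
Mean of G1 + G2 = -15/2 + -3/2 = -9

-9


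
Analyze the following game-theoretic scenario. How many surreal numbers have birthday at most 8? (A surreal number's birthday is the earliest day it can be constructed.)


Day 0: {|} = 0 is born. Count = 1.
Day n: the number of surreal numbers born by day n is 2^(n+1) - 1.
By day 0: 2^1 - 1 = 1
By day 1: 2^2 - 1 = 3
By day 2: 2^3 - 1 = 7
By day 3: 2^4 - 1 = 15
By day 4: 2^5 - 1 = 31
By day 5: 2^6 - 1 = 63
By day 6: 2^7 - 1 = 127
By day 7: 2^8 - 1 = 255
By day 8: 2^9 - 1 = 511
By day 8: 511 surreal numbers.

511


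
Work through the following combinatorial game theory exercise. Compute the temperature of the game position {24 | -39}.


The game is {24 | -39}, a switch {a | b} with numbers a > b.
Cooling {a | b} by t gives {a - t | b + t}, which stops being hot when a - t = b + t, i.e. at t = (a - b)/2. So the temperature of a switch is (a - b)/2.
Temperature = (Left option - Right option) / 2
= (24 - (-39)) / 2
= 63 / 2
= 63/2

63/2


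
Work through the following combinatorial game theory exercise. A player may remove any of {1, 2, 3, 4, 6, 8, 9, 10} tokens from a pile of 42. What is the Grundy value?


The subtraction set is S = {1, 2, 3, 4, 6, 8, 9, 10}.
G(k) = mex{ G(k - s) : s in S, s <= k }. We compute iteratively: G(0) = 0.
G(1) = mex({0}) = 1
G(2) = mex({0, 1}) = 2
G(3) = mex({0, 1, 2}) = 3
G(4) = mex({0, 1, 2, 3}) = 4
G(5) = mex({1, 2, 3, 4}) = 0
G(6) = mex({0, 2, 3, 4}) = 1
G(7) = mex({0, 1, 3, 4}) = 2
G(8) = mex({0, 1, 2, 4}) = 3
G(9) = mex({0, 1, 2, 3}) = 4
G(10) = mex({0, 1, 2, 3, 4}) = 5
G(11) = mex({0, 1, 2, 3, 4, 5}) = 6
G(12) = mex({1, 2, 3, 4, 5, 6}) = 0
G(13) = mex({0, 2, 3, 4, 5, 6}) = 1
G(14) = mex({0, 1, 3, 4, 5, 6}) = 2
G(15) = mex({0, 1, 2, 4, 6}) = 3
G(16) = mex({0, 1, 2, 3, 5}) = 4
G(17) = mex({1, 2, 3, 4, 6}) = 0
G(18) = mex({0, 2, 3, 4, 5}) = 1
G(19) = mex({0, 1, 3, 4, 5, 6}) = 2
G(20) = mex({0, 1, 2, 4, 5, 6}) = 3
G(21) = mex({0, 1, 2, 3, 6}) = 4
Observe that G(12)..G(21) = 0, 1, 2, 3, 4, 0, 1, 2, 3, 4 repeats G(0)..G(9) = 0, 1, 2, 3, 4, 0, 1, 2, 3, 4.
For k >= max(S) = 10, G(k) is determined by the previous 10 values G(k-10)..G(k-1); a window of 10 consecutive values has recurred shifted by 12, so by induction G(k + 12) = G(k) for all k >= 0: the sequence is periodic from the start with period 12.
One period: G(0..11) = 0, 1, 2, 3, 4, 0, 1, 2, 3, 4, 5, 6.
42 mod 12 = 6, so G(42) = G(6) = 1.

1


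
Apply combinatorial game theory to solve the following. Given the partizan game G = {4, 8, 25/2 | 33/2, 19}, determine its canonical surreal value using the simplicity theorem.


Left options: {4, 8, 25/2}, max = 25/2
Right options: {33/2, 19}, min = 33/2
All options are numbers and max(Left) < min(Right), so by the simplicity theorem the value is the simplest (earliest-born) number strictly between 25/2 and 33/2.
Integers 13 through 16 all lie strictly between 25/2 and 33/2.
Among integers, the simplest (lowest birthday = smallest |n|; 0 is born on day 0, +-n on day n) is 13.
No non-integer in the interval can be simpler: if x is a non-integer in the interval, then floor(x) or ceil(x) also lies in the interval (the interval contains an integer), and both are proper prefixes of x's sign expansion, i.e. born earlier. So the game value is 13.
Game value = 13

13


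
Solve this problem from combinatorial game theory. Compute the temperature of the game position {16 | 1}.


The game is {16 | 1}, a switch {a | b} with numbers a > b.
Cooling {a | b} by t gives {a - t | b + t}, which stops being hot when a - t = b + t, i.e. at t = (a - b)/2. So the temperature of a switch is (a - b)/2.
Temperature = (Left option - Right option) / 2
= (16 - (1)) / 2
= 15 / 2
= 15/2

15/2


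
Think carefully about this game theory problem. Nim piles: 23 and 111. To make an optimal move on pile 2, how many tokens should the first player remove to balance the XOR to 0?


Piles: 23 and 111
Current XOR: 23 XOR 111 = 120 (non-zero, so this is an N-position).
To make the XOR zero, we need to find a move that balances the piles.
For pile 2 (size 111): target = 111 XOR 120 = 23
We reduce pile 2 from 111 to 23.
Tokens removed: 111 - 23 = 88
Verification: 23 XOR 23 = 0

88


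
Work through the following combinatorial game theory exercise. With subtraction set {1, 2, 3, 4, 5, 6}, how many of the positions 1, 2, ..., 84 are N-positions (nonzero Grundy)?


Subtraction set S = {1, 2, 3, 4, 5, 6}, so G(n) = n mod 7.
G(n) = 0 when n is a multiple of 7.
Multiples of 7 in [1, 84]: 12
N-positions (nonzero Grundy) = 84 - 12 = 72

72


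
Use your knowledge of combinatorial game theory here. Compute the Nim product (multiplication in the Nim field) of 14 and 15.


Nim multiplication is bilinear over XOR: (u XOR v) * w = (u*w) XOR (v*w).
So we split each operand into its bit components and XOR the pairwise Nim products.
14 = 2 + 4 + 8 (as XOR of powers of 2).
15 = 1 + 2 + 4 + 8 (as XOR of powers of 2).
Using the standard Nim-product table on single bits:
  2*2 = 3,   2*4 = 8,   2*8 = 12,
  4*4 = 6,   4*8 = 11,  8*8 = 13,
and  1*x = x (identity), k*l = l*k (commutative).
Pairwise Nim products:
  2 * 1 = 2
  2 * 2 = 3
  2 * 4 = 8
  2 * 8 = 12
  4 * 1 = 4
  4 * 2 = 8
  4 * 4 = 6
  4 * 8 = 11
  8 * 1 = 8
  8 * 2 = 12
  8 * 4 = 11
  8 * 8 = 13
XOR them: 2 XOR 3 XOR 8 XOR 12 XOR 4 XOR 8 XOR 6 XOR 11 XOR 8 XOR 12 XOR 11 XOR 13 = 6.
Result: 14 * 15 = 6 (in Nim).

6


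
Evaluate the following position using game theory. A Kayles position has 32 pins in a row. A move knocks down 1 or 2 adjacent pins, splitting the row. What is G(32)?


Kayles: a move removes 1 or 2 adjacent pins from a contiguous row.
Removing pins from a row of k leaves two independent rows (a, b) with a + b = k - 1 (one pin) or a + b = k - 2 (two pins); an end removal gives a = 0.
By Sprague-Grundy, G(k) = mex{ G(a) XOR G(b) } over all these splits. G(0) = 0.
G(1): splits (0,0):0^0=0 -> mex({0}) = 1
G(2): splits (0,1):0^1=1 (0,0):0^0=0 -> mex({0, 1}) = 2
G(3): splits (0,2):0^2=2 (1,1):1^1=0 (0,1):0^1=1 -> mex({0, 1, 2}) = 3
G(4): splits (0,3):0^3=3 (1,2):1^2=3 (0,2):0^2=2 (1,1):1^1=0 -> mex({0, 2, 3}) = 1
G(5): splits (0,4):0^1=1 (1,3):1^3=2 (2,2):2^2=0 (0,3):0^3=3 (1,2):1^2=3 -> mex({0, 1, 2, 3}) = 4
G(6) = mex({0, 1, 2, 4}) = 3
G(7) = mex({0, 1, 3, 4, 5}) = 2
G(8) = mex({0, 2, 3, 5, 6}) = 1
G(9) = mex({0, 1, 2, 3, 6, 7}) = 4
G(10) = mex({0, 1, 3, 4, 5, 7}) = 2
G(11) = mex({0, 1, 2, 3, 4, 5}) = 6
G(12) = mex({0, 1, 2, 3, 5, 6, 7}) = 4
G(13) = mex({0, 2, 3, 4, 6, 7}) = 1
G(14) = mex({0, 1, 4, 5, 6, 7}) = 2
G(15) = mex({0, 1, 2, 3, 4, 5, 6}) = 7
G(16) = mex({0, 2, 3, 5, 6, 7}) = 1
G(17) = mex({0, 1, 2, 3, 5, 6, 7}) = 4
G(18) = mex({0, 1, 2, 4, 5, 6}) = 3
G(19) = mex({0, 1, 3, 4, 5, 7}) = 2
G(20) = mex({0, 2, 3, 4, 5, 6, 7}) = 1
G(21) = mex({0, 1, 2, 3, 5, 6, 7}) = 4
G(22) = mex({0, 1, 2, 3, 4, 5, 7}) = 6
G(23) = mex({0, 1, 2, 3, 4, 5, 6}) = 7
G(24) = mex({0, 1, 2, 3, 5, 6, 7}) = 4
G(25) = mex({0, 2, 3, 4, 6, 7}) = 1
G(26) = mex({0, 1, 3, 4, 5, 6, 7}) = 2
G(27) = mex({0, 1, 2, 3, 4, 5, 6, 7}) = 8
G(28) = mex({0, 1, 2, 3, 4, 6, 7, 8}) = 5
G(29) = mex({0, 1, 2, 3, 5, 6, 7, 8, 9}) = 4
G(30) = mex({0, 1, 2, 3, 4, 5, 6, 9, 10}) = 7
G(31) = mex({0, 1, 3, 4, 5, 7, 10, 11}) = 2
G(32) = mex({0, 2, 3, 4, 5, 6, 7, 9, 11}) = 1
Therefore G(32) = 1.

1


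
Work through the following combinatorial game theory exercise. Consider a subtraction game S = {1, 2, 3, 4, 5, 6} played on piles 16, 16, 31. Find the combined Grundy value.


Subtraction set: {1, 2, 3, 4, 5, 6}
For this subtraction set, G(n) = n mod 7 (period = max + 1 = 7).
Pile 1 (size 16): G(16) = 16 mod 7 = 2
Pile 2 (size 16): G(16) = 16 mod 7 = 2
Pile 3 (size 31): G(31) = 31 mod 7 = 3
Total Grundy value = XOR of all: 2 XOR 2 XOR 3 = 3

3


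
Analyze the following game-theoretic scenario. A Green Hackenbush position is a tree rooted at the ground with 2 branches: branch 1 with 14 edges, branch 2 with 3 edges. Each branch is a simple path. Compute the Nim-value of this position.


The tree has 2 branches from the ground vertex.
In Green Hackenbush, the Nim-value of a simple path of length k is k.
Branch 1: length 14, Nim-value = 14
Branch 2: length 3, Nim-value = 3
Total Nim-value = XOR of all branch values:
0 XOR 14 = 14
14 XOR 3 = 13
Nim-value of the tree = 13

13


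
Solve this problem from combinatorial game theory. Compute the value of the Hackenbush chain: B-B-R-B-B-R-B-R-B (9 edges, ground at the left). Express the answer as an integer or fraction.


Edges (from ground): B-B-R-B-B-R-B-R-B
By Berlekamp's sign-expansion rule, a Blue-Red Hackenbush stalk has the value of the surreal number whose sign sequence is the edge sequence with B -> + and R -> -.
Sign sequence: ++-++-+-+
Trace the sign expansion in the surreal number tree, starting from 0:
Edge 1: B (sign +) -> bounds (0, +inf), value = 1
Edge 2: B (sign +) -> bounds (1, +inf), value = 2
Edge 3: R (sign -) -> bounds (1, 2), value = 3/2
Edge 4: B (sign +) -> bounds (3/2, 2), value = 7/4
Edge 5: B (sign +) -> bounds (7/4, 2), value = 15/8
Edge 6: R (sign -) -> bounds (7/4, 15/8), value = 29/16
Edge 7: B (sign +) -> bounds (29/16, 15/8), value = 59/32
Edge 8: R (sign -) -> bounds (29/16, 59/32), value = 117/64
Edge 9: B (sign +) -> bounds (117/64, 59/32), value = 235/128
Game value = 235/128

235/128


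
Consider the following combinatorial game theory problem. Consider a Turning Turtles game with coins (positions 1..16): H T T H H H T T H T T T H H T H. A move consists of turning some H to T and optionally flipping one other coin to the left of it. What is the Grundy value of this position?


Coins: H T T H H H T T H T T T H H T H
Key fact: a single head at position k behaves exactly like a Nim heap of size k (turning it to T and optionally flipping a coin at j < k corresponds to moving the heap from k to j, or to 0), and heads combine as a disjunctive sum (two heads at the same place would cancel, matching j XOR j = 0). So the Nim-value is the XOR of the 1-indexed positions of the heads.
Face-up positions (1-indexed): [1, 4, 5, 6, 9, 13, 14, 16]
XOR 0 with 1: 0 XOR 1 = 1
XOR 1 with 4: 1 XOR 4 = 5
XOR 5 with 5: 5 XOR 5 = 0
XOR 0 with 6: 0 XOR 6 = 6
XOR 6 with 9: 6 XOR 9 = 15
XOR 15 with 13: 15 XOR 13 = 2
XOR 2 with 14: 2 XOR 14 = 12
XOR 12 with 16: 12 XOR 16 = 28
Nim-value = 28

28


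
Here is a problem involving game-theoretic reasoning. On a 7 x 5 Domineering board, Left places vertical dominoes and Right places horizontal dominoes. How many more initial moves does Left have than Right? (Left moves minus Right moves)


Board is 7 x 5 (rows x cols).
Left (vertical) placements: (rows-1) * cols = 6 * 5 = 30
Right (horizontal) placements: rows * (cols-1) = 7 * 4 = 28
Advantage = Left - Right = 30 - 28 = 2

2


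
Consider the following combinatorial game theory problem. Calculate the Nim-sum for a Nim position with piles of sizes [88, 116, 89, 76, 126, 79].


We need the XOR (exclusive or) of all pile sizes.
After XOR-ing pile 1 (size 88): 0 XOR 88 = 88
After XOR-ing pile 2 (size 116): 88 XOR 116 = 44
After XOR-ing pile 3 (size 89): 44 XOR 89 = 117
After XOR-ing pile 4 (size 76): 117 XOR 76 = 57
After XOR-ing pile 5 (size 126): 57 XOR 126 = 71
After XOR-ing pile 6 (size 79): 71 XOR 79 = 8
The Nim-value of this position is 8.

8


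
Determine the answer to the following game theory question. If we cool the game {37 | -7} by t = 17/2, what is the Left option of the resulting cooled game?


Original game: {37 | -7} (a switch {a | b} with a > b).
Cooling by t (for t below the temperature (a - b)/2 = 22) taxes each move by t: {a | b} cooled by t is {a - t | b + t}.
Cooling amount: t = 17/2
Cooled Left option: 37 - 17/2 = 57/2
Cooled Right option: -7 + 17/2 = 3/2
Cooled game: {57/2 | 3/2}
Left option = 57/2

57/2


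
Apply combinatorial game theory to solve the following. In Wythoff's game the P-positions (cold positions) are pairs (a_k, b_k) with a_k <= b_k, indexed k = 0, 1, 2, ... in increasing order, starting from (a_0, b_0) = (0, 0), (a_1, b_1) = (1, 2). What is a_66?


By Wythoff's theorem, a_k = floor(k * phi) and b_k = floor(k * phi^2) = a_k + k, where phi = (1 + sqrt(5))/2 is the golden ratio.
phi = (1 + sqrt(5))/2 = 1.618034
k = 66
k * phi = 66 * 1.618034 = 106.790243
a_66 = floor(k * phi) = 106

106
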